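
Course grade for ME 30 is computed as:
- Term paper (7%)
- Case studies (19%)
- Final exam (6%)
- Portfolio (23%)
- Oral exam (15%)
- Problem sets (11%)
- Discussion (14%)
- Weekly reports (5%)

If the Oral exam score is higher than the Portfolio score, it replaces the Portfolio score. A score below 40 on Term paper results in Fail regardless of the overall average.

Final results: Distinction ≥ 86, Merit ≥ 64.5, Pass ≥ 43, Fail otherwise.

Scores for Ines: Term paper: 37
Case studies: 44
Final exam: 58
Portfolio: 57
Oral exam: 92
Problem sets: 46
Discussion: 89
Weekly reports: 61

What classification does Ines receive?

Fail

Oral exam (92) > Portfolio (57), so Portfolio counts as 92.
Term paper score 37 < 40: minimum not met.
Weighted total:
  Term paper 37 × 0.07 = 2.59
  Case studies 44 × 0.19 = 8.36
  Final exam 58 × 0.06 = 3.48
  Portfolio 92 × 0.23 = 21.16
  Oral exam 92 × 0.15 = 13.8
  Problem sets 46 × 0.11 = 5.06
  Discussion 89 × 0.14 = 12.46
  Weekly reports 61 × 0.05 = 3.05
Sum = 69.96
Because the Term paper minimum was not met, the result is Fail.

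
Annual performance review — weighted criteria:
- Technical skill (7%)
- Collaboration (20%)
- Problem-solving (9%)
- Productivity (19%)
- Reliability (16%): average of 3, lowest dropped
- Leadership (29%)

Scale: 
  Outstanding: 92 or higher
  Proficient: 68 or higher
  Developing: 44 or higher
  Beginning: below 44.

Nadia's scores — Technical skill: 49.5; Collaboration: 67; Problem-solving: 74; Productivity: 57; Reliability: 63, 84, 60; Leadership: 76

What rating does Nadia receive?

Reliability: drop 60 → average of remaining 2 = 147/2 = 73.5
Weighted total:
  Technical skill 49.5 × 0.07 = 3.465
  Collaboration 67 × 0.2 = 13.4
  Problem-solving 74 × 0.09 = 6.66
  Productivity 57 × 0.19 = 10.83
  Reliability 73.5 × 0.16 = 11.76
  Leadership 76 × 0.29 = 22.04
Sum = 68.155
68.155 is ≥ 68 and < 92 → Proficient

Proficient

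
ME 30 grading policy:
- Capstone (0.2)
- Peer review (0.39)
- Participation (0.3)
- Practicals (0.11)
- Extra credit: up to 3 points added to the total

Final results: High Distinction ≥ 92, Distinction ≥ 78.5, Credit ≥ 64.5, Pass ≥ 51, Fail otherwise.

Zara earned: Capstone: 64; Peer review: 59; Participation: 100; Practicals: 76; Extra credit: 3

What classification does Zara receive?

Credit

Weighted total:
  Capstone 64 × 0.2 = 12.8
  Peer review 59 × 0.39 = 23.01
  Participation 100 × 0.3 = 30
  Practicals 76 × 0.11 = 8.36
Sum = 74.17
Extra credit: 74.17 + 3 = 77.17
77.17 is ≥ 64.5 and < 78.5 → Credit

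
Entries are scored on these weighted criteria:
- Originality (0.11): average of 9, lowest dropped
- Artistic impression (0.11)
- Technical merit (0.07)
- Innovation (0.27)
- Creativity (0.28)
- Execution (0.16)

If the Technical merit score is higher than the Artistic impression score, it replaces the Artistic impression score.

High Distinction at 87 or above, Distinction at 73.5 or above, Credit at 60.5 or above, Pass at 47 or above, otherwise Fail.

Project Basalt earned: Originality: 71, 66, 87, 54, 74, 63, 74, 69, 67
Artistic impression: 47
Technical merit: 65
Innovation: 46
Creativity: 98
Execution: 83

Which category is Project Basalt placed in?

Credit

Originality: drop 54 → average of remaining 8 = 571/8 = 71.375
Technical merit (65) > Artistic impression (47), so Artistic impression counts as 65.
Weighted total:
  Originality 71.375 × 0.11 = 7.85125
  Artistic impression 65 × 0.11 = 7.15
  Technical merit 65 × 0.07 = 4.55
  Innovation 46 × 0.27 = 12.42
  Creativity 98 × 0.28 = 27.44
  Execution 83 × 0.16 = 13.28
Sum = 72.69125
72.69125 is ≥ 60.5 and < 73.5 → Credit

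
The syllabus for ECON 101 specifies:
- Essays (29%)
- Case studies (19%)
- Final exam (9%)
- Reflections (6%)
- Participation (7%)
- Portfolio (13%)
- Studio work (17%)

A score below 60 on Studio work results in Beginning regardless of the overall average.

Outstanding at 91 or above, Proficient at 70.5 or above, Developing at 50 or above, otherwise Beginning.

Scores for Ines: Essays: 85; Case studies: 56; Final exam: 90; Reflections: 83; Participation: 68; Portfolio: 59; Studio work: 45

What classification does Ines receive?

Beginning

Studio work score 45 < 60: minimum not met.
Weighted total:
  Essays 85 × 0.29 = 24.65
  Case studies 56 × 0.19 = 10.64
  Final exam 90 × 0.09 = 8.1
  Reflections 83 × 0.06 = 4.98
  Participation 68 × 0.07 = 4.76
  Portfolio 59 × 0.13 = 7.67
  Studio work 45 × 0.17 = 7.65
Sum = 68.45
Because the Studio work minimum was not met, the result is Beginning.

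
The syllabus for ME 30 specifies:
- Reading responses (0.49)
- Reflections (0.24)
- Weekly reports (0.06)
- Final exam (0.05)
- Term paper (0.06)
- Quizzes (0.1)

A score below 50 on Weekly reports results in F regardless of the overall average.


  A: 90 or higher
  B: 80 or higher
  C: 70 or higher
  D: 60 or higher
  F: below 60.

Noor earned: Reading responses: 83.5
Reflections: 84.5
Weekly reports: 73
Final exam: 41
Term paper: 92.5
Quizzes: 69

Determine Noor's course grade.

Weekly reports score 73 ≥ 50: minimum met.
Weighted total:
  Reading responses 83.5 × 0.49 = 40.915
  Reflections 84.5 × 0.24 = 20.28
  Weekly reports 73 × 0.06 = 4.38
  Final exam 41 × 0.05 = 2.05
  Term paper 92.5 × 0.06 = 5.55
  Quizzes 69 × 0.1 = 6.9
Sum = 80.075
80.075 is ≥ 80 and < 90 → B

B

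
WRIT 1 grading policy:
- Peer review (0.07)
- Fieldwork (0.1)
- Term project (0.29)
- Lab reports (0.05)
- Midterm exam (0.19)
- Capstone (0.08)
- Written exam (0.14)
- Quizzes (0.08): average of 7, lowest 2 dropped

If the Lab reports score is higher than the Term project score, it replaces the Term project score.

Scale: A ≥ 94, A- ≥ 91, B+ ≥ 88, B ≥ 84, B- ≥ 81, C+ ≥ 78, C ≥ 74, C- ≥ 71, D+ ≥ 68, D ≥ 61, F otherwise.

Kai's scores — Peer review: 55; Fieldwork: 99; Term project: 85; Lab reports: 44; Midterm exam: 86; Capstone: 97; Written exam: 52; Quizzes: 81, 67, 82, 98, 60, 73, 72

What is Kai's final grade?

Quizzes: drop 60, 67 → average of remaining 5 = 406/5 = 81.2
Lab reports (44) ≤ Term project (85), so Term project stays at 85.
Weighted total:
  Peer review 55 × 0.07 = 3.85
  Fieldwork 99 × 0.1 = 9.9
  Term project 85 × 0.29 = 24.65
  Lab reports 44 × 0.05 = 2.2
  Midterm exam 86 × 0.19 = 16.34
  Capstone 97 × 0.08 = 7.76
  Written exam 52 × 0.14 = 7.28
  Quizzes 81.2 × 0.08 = 6.496
Sum = 78.476
78.476 is ≥ 78 and < 81 → C+

C+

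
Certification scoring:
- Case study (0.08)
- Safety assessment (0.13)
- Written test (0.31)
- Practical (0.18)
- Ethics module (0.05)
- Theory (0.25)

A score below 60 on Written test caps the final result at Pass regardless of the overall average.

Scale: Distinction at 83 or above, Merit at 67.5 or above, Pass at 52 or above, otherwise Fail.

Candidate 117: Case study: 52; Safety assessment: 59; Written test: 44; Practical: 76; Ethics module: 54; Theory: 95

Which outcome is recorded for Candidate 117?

Written test score 44 < 60: minimum not met.
Weighted total:
  Case study 52 × 0.08 = 4.16
  Safety assessment 59 × 0.13 = 7.67
  Written test 44 × 0.31 = 13.64
  Practical 76 × 0.18 = 13.68
  Ethics module 54 × 0.05 = 2.7
  Theory 95 × 0.25 = 23.75
Sum = 65.6
65.6 would be Pass; cap at Pass applies → Pass.

Pass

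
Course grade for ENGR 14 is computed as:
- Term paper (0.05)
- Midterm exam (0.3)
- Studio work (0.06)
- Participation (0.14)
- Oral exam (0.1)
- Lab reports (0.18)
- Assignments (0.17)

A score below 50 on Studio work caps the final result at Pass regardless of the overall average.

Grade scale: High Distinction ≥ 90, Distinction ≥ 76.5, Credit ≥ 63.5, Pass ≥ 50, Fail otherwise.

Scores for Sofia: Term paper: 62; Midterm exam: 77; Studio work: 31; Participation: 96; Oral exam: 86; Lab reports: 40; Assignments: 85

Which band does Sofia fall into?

Studio work score 31 < 50: minimum not met.
Weighted total:
  Term paper 62 × 0.05 = 3.1
  Midterm exam 77 × 0.3 = 23.1
  Studio work 31 × 0.06 = 1.86
  Participation 96 × 0.14 = 13.44
  Oral exam 86 × 0.1 = 8.6
  Lab reports 40 × 0.18 = 7.2
  Assignments 85 × 0.17 = 14.45
Sum = 71.75
71.75 would be Credit; cap at Pass applies → Pass.

Pass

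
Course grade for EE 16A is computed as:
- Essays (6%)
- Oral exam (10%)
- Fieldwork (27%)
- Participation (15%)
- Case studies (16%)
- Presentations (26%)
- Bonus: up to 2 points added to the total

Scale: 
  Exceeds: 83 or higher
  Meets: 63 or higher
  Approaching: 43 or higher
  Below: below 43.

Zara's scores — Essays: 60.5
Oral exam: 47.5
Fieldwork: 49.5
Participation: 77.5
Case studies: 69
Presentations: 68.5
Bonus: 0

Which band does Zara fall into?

Weighted total:
  Essays 60.5 × 0.06 = 3.63
  Oral exam 47.5 × 0.1 = 4.75
  Fieldwork 49.5 × 0.27 = 13.365
  Participation 77.5 × 0.15 = 11.625
  Case studies 69 × 0.16 = 11.04
  Presentations 68.5 × 0.26 = 17.81
Sum = 62.22
Bonus: 62.22 + 0 = 62.22
62.22 is ≥ 43 and < 63 → Approaching

Approaching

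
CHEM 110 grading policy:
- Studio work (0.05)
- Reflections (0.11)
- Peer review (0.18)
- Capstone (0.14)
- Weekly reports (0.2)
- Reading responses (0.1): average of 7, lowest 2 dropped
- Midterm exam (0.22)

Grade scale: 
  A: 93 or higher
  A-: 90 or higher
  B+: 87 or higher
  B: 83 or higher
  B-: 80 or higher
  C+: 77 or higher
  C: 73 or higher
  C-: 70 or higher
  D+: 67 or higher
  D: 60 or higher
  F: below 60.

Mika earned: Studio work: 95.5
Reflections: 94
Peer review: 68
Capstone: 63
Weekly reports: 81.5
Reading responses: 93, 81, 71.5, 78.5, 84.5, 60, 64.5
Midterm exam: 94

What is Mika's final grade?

Reading responses: drop 60, 64.5 → average of remaining 5 = 408.5/5 = 81.7
Weighted total:
  Studio work 95.5 × 0.05 = 4.775
  Reflections 94 × 0.11 = 10.34
  Peer review 68 × 0.18 = 12.24
  Capstone 63 × 0.14 = 8.82
  Weekly reports 81.5 × 0.2 = 16.3
  Reading responses 81.7 × 0.1 = 8.17
  Midterm exam 94 × 0.22 = 20.68
Sum = 81.325
81.325 is ≥ 80 and < 83 → B-

B-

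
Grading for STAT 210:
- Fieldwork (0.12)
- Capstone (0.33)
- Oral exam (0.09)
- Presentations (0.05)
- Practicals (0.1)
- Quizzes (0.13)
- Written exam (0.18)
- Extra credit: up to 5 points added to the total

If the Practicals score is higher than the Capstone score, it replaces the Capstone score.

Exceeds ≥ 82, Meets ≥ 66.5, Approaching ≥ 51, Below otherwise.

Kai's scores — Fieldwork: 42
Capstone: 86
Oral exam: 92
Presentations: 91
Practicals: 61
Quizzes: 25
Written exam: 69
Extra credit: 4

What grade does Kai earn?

Meets

Practicals (61) ≤ Capstone (86), so Capstone stays at 86.
Weighted total:
  Fieldwork 42 × 0.12 = 5.04
  Capstone 86 × 0.33 = 28.38
  Oral exam 92 × 0.09 = 8.28
  Presentations 91 × 0.05 = 4.55
  Practicals 61 × 0.1 = 6.1
  Quizzes 25 × 0.13 = 3.25
  Written exam 69 × 0.18 = 12.42
Sum = 68.02
Extra credit: 68.02 + 4 = 72.02
72.02 is ≥ 66.5 and < 82 → Meets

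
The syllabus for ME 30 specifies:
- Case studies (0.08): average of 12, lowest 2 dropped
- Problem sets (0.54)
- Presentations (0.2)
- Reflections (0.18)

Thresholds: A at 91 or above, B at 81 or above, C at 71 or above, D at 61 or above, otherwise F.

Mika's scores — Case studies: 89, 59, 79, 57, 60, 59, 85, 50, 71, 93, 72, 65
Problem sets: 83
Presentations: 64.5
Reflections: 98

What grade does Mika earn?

B

Case studies: drop 50, 57 → average of remaining 10 = 732/10 = 73.2
Weighted total:
  Case studies 73.2 × 0.08 = 5.856
  Problem sets 83 × 0.54 = 44.82
  Presentations 64.5 × 0.2 = 12.9
  Reflections 98 × 0.18 = 17.64
Sum = 81.216
81.216 is ≥ 81 and < 91 → B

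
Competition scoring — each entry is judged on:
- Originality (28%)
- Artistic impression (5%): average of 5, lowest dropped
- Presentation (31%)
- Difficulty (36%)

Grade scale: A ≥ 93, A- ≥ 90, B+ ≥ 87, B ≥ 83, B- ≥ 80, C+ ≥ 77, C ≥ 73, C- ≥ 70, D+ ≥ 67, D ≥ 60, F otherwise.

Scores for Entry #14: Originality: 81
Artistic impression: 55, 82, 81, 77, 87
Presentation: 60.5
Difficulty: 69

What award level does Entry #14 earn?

C-

Artistic impression: drop 55 → average of remaining 4 = 327/4 = 81.75
Weighted total:
  Originality 81 × 0.28 = 22.68
  Artistic impression 81.75 × 0.05 = 4.0875
  Presentation 60.5 × 0.31 = 18.755
  Difficulty 69 × 0.36 = 24.84
Sum = 70.3625
70.3625 is ≥ 70 and < 73 → C-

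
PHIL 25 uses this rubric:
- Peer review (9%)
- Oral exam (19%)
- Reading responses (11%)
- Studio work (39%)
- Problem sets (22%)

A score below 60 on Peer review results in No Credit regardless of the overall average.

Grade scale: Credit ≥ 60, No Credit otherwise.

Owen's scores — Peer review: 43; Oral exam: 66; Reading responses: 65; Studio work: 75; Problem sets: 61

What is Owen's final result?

No Credit

Peer review score 43 < 60: minimum not met.
Weighted total:
  Peer review 43 × 0.09 = 3.87
  Oral exam 66 × 0.19 = 12.54
  Reading responses 65 × 0.11 = 7.15
  Studio work 75 × 0.39 = 29.25
  Problem sets 61 × 0.22 = 13.42
Sum = 66.23
Because the Peer review minimum was not met, the result is No Credit.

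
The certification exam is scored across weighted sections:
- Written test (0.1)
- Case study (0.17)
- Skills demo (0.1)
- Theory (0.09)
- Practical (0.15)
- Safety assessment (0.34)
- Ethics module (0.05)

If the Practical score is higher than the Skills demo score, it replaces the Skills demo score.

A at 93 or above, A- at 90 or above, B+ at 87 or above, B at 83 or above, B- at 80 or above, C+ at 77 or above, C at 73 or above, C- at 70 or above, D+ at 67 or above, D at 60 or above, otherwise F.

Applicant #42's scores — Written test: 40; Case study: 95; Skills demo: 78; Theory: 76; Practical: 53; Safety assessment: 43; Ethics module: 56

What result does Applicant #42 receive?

Practical (53) ≤ Skills demo (78), so Skills demo stays at 78.
Weighted total:
  Written test 40 × 0.1 = 4
  Case study 95 × 0.17 = 16.15
  Skills demo 78 × 0.1 = 7.8
  Theory 76 × 0.09 = 6.84
  Practical 53 × 0.15 = 7.95
  Safety assessment 43 × 0.34 = 14.62
  Ethics module 56 × 0.05 = 2.8
Sum = 60.16
60.16 is ≥ 60 and < 67 → D

D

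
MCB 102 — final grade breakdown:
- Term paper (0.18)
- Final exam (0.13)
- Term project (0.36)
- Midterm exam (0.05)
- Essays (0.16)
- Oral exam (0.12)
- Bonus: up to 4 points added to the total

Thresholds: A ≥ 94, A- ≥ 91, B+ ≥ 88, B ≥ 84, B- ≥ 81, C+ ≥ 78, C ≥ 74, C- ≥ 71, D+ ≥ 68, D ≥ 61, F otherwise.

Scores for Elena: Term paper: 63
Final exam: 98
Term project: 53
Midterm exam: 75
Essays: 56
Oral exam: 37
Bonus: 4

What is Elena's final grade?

Weighted total:
  Term paper 63 × 0.18 = 11.34
  Final exam 98 × 0.13 = 12.74
  Term project 53 × 0.36 = 19.08
  Midterm exam 75 × 0.05 = 3.75
  Essays 56 × 0.16 = 8.96
  Oral exam 37 × 0.12 = 4.44
Sum = 60.31
Bonus: 60.31 + 4 = 64.31
64.31 is ≥ 61 and < 68 → D

D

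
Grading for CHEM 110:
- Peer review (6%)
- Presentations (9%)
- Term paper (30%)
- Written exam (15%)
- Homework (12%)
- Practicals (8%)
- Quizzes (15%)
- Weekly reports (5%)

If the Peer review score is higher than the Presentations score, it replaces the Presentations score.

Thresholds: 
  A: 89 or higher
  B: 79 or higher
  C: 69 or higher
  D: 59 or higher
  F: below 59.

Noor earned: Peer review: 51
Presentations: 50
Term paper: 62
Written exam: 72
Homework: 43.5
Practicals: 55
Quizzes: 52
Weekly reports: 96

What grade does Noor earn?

Peer review (51) > Presentations (50), so Presentations counts as 51.
Weighted total:
  Peer review 51 × 0.06 = 3.06
  Presentations 51 × 0.09 = 4.59
  Term paper 62 × 0.3 = 18.6
  Written exam 72 × 0.15 = 10.8
  Homework 43.5 × 0.12 = 5.22
  Practicals 55 × 0.08 = 4.4
  Quizzes 52 × 0.15 = 7.8
  Weekly reports 96 × 0.05 = 4.8
Sum = 59.27
59.27 is ≥ 59 and < 69 → D

D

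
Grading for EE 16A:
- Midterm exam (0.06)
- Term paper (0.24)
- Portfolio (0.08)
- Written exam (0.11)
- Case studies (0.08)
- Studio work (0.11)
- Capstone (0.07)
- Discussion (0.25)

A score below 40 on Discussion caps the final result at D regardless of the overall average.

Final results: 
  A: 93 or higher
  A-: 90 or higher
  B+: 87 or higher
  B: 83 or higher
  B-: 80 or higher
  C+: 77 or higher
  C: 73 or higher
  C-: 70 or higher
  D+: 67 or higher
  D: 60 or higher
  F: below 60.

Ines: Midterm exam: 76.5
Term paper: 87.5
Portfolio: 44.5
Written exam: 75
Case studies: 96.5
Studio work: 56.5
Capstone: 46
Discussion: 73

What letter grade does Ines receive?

Discussion score 73 ≥ 40: minimum met.
Weighted total:
  Midterm exam 76.5 × 0.06 = 4.59
  Term paper 87.5 × 0.24 = 21
  Portfolio 44.5 × 0.08 = 3.56
  Written exam 75 × 0.11 = 8.25
  Case studies 96.5 × 0.08 = 7.72
  Studio work 56.5 × 0.11 = 6.215
  Capstone 46 × 0.07 = 3.22
  Discussion 73 × 0.25 = 18.25
Sum = 72.805
72.805 is ≥ 70 and < 73 → C-

C-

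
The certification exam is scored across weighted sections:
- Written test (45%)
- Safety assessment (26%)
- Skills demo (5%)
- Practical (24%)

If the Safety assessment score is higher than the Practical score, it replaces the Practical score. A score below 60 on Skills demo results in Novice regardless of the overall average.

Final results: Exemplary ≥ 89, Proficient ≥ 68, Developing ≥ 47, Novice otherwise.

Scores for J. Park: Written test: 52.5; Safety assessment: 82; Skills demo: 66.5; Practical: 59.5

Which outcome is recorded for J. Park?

Developing

Safety assessment (82) > Practical (59.5), so Practical counts as 82.
Skills demo score 66.5 ≥ 60: minimum met.
Weighted total:
  Written test 52.5 × 0.45 = 23.625
  Safety assessment 82 × 0.26 = 21.32
  Skills demo 66.5 × 0.05 = 3.325
  Practical 82 × 0.24 = 19.68
Sum = 67.95
67.95 is ≥ 47 and < 68 → Developing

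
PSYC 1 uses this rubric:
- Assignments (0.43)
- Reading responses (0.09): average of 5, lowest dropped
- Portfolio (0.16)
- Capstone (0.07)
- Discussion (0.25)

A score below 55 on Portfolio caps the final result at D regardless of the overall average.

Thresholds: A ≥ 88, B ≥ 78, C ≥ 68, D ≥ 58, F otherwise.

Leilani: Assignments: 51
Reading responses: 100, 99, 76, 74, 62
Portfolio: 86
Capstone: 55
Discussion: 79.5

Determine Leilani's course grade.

D

Reading responses: drop 62 → average of remaining 4 = 349/4 = 87.25
Portfolio score 86 ≥ 55: minimum met.
Weighted total:
  Assignments 51 × 0.43 = 21.93
  Reading responses 87.25 × 0.09 = 7.8525
  Portfolio 86 × 0.16 = 13.76
  Capstone 55 × 0.07 = 3.85
  Discussion 79.5 × 0.25 = 19.875
Sum = 67.2675
67.2675 is ≥ 58 and < 68 → D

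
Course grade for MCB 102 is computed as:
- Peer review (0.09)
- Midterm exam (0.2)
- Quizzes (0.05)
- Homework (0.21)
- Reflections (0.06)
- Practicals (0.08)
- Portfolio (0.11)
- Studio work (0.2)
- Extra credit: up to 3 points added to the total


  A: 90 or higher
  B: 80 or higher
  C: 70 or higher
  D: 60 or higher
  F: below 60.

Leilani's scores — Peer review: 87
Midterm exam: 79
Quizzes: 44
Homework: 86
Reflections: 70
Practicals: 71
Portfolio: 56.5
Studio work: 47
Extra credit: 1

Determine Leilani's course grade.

C

Weighted total:
  Peer review 87 × 0.09 = 7.83
  Midterm exam 79 × 0.2 = 15.8
  Quizzes 44 × 0.05 = 2.2
  Homework 86 × 0.21 = 18.06
  Reflections 70 × 0.06 = 4.2
  Practicals 71 × 0.08 = 5.68
  Portfolio 56.5 × 0.11 = 6.215
  Studio work 47 × 0.2 = 9.4
Sum = 69.385
Extra credit: 69.385 + 1 = 70.385
70.385 is ≥ 70 and < 80 → C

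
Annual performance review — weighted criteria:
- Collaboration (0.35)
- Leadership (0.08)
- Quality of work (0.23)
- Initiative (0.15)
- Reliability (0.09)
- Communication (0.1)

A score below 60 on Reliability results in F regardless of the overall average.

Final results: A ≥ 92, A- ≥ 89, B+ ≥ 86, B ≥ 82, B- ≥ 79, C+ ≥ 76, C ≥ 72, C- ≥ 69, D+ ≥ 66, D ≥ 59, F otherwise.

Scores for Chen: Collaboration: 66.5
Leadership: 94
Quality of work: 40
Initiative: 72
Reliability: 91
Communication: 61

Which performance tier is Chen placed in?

Reliability score 91 ≥ 60: minimum met.
Weighted total:
  Collaboration 66.5 × 0.35 = 23.275
  Leadership 94 × 0.08 = 7.52
  Quality of work 40 × 0.23 = 9.2
  Initiative 72 × 0.15 = 10.8
  Reliability 91 × 0.09 = 8.19
  Communication 61 × 0.1 = 6.1
Sum = 65.085
65.085 is ≥ 59 and < 66 → D

D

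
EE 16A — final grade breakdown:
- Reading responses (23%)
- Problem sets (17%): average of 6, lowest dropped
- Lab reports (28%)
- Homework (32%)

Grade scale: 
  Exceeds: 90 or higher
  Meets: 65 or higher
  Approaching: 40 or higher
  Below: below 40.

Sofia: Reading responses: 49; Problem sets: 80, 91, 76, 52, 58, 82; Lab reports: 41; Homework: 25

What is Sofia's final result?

Problem sets: drop 52 → average of remaining 5 = 387/5 = 77.4
Weighted total:
  Reading responses 49 × 0.23 = 11.27
  Problem sets 77.4 × 0.17 = 13.158
  Lab reports 41 × 0.28 = 11.48
  Homework 25 × 0.32 = 8
Sum = 43.908
43.908 is ≥ 40 and < 65 → Approaching

Approaching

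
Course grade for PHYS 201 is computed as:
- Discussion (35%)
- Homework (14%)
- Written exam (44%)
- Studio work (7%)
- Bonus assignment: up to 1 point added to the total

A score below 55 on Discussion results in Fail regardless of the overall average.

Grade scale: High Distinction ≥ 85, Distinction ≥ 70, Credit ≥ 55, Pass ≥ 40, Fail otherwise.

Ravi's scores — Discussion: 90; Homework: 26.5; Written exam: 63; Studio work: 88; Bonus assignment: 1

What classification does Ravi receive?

Distinction

Discussion score 90 ≥ 55: minimum met.
Weighted total:
  Discussion 90 × 0.35 = 31.5
  Homework 26.5 × 0.14 = 3.71
  Written exam 63 × 0.44 = 27.72
  Studio work 88 × 0.07 = 6.16
Sum = 69.09
Bonus assignment: 69.09 + 1 = 70.09
70.09 is ≥ 70 and < 85 → Distinction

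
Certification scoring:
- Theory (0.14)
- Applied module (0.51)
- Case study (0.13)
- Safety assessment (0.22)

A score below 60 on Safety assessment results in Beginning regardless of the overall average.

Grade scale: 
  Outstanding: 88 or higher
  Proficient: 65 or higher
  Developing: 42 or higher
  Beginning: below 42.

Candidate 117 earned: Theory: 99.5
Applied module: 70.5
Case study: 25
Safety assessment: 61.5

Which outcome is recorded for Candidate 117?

Proficient

Safety assessment score 61.5 ≥ 60: minimum met.
Weighted total:
  Theory 99.5 × 0.14 = 13.93
  Applied module 70.5 × 0.51 = 35.955
  Case study 25 × 0.13 = 3.25
  Safety assessment 61.5 × 0.22 = 13.53
Sum = 66.665
66.665 is ≥ 65 and < 88 → Proficient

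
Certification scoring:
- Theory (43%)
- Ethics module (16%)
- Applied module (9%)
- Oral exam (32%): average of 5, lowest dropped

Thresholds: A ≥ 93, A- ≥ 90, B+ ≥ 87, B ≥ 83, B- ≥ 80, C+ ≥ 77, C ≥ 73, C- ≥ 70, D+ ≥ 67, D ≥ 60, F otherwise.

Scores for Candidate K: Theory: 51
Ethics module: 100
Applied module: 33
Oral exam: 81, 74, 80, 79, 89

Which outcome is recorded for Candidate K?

Oral exam: drop 74 → average of remaining 4 = 329/4 = 82.25
Weighted total:
  Theory 51 × 0.43 = 21.93
  Ethics module 100 × 0.16 = 16
  Applied module 33 × 0.09 = 2.97
  Oral exam 82.25 × 0.32 = 26.32
Sum = 67.22
67.22 is ≥ 67 and < 70 → D+

D+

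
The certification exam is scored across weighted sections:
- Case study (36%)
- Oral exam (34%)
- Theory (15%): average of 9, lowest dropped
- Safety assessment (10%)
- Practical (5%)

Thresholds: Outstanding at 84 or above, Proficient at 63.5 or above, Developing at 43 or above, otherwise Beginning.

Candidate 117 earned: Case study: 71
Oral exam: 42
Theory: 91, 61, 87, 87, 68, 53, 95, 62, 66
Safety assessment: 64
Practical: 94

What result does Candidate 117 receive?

Theory: drop 53 → average of remaining 8 = 617/8 = 77.125
Weighted total:
  Case study 71 × 0.36 = 25.56
  Oral exam 42 × 0.34 = 14.28
  Theory 77.125 × 0.15 = 11.56875
  Safety assessment 64 × 0.1 = 6.4
  Practical 94 × 0.05 = 4.7
Sum = 62.50875
62.50875 is ≥ 43 and < 63.5 → Developing

Developing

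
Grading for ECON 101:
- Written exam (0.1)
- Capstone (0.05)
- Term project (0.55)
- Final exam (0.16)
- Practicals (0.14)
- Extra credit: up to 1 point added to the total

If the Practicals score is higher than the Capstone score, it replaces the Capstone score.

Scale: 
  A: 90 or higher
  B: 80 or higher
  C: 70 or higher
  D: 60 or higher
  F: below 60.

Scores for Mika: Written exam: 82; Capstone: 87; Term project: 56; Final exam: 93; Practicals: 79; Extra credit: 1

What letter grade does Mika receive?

C

Practicals (79) ≤ Capstone (87), so Capstone stays at 87.
Weighted total:
  Written exam 82 × 0.1 = 8.2
  Capstone 87 × 0.05 = 4.35
  Term project 56 × 0.55 = 30.8
  Final exam 93 × 0.16 = 14.88
  Practicals 79 × 0.14 = 11.06
Sum = 69.29
Extra credit: 69.29 + 1 = 70.29
70.29 is ≥ 70 and < 80 → C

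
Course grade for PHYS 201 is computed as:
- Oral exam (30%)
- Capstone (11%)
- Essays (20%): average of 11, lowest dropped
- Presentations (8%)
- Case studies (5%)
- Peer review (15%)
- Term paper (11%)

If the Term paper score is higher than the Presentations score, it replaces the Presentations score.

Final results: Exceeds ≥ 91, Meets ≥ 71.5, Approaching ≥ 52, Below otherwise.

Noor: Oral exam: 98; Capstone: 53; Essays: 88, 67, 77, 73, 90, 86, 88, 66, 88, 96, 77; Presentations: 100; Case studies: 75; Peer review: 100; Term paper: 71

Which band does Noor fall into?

Essays: drop 66 → average of remaining 10 = 830/10 = 83
Term paper (71) ≤ Presentations (100), so Presentations stays at 100.
Weighted total:
  Oral exam 98 × 0.3 = 29.4
  Capstone 53 × 0.11 = 5.83
  Essays 83 × 0.2 = 16.6
  Presentations 100 × 0.08 = 8
  Case studies 75 × 0.05 = 3.75
  Peer review 100 × 0.15 = 15
  Term paper 71 × 0.11 = 7.81
Sum = 86.39
86.39 is ≥ 71.5 and < 91 → Meets

Meets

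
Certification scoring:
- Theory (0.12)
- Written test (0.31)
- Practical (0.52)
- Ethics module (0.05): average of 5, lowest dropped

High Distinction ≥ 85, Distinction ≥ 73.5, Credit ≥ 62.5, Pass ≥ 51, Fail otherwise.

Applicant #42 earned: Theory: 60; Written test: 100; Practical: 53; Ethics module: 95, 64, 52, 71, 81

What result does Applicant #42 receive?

Ethics module: drop 52 → average of remaining 4 = 311/4 = 77.75
Weighted total:
  Theory 60 × 0.12 = 7.2
  Written test 100 × 0.31 = 31
  Practical 53 × 0.52 = 27.56
  Ethics module 77.75 × 0.05 = 3.8875
Sum = 69.6475
69.6475 is ≥ 62.5 and < 73.5 → Credit

Credit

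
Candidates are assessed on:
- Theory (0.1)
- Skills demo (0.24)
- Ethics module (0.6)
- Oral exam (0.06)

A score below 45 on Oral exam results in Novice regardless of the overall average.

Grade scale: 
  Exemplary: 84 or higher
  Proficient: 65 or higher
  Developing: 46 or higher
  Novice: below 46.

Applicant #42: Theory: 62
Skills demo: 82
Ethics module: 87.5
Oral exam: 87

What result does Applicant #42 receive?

Proficient

Oral exam score 87 ≥ 45: minimum met.
Weighted total:
  Theory 62 × 0.1 = 6.2
  Skills demo 82 × 0.24 = 19.68
  Ethics module 87.5 × 0.6 = 52.5
  Oral exam 87 × 0.06 = 5.22
Sum = 83.6
83.6 is ≥ 65 and < 84 → Proficient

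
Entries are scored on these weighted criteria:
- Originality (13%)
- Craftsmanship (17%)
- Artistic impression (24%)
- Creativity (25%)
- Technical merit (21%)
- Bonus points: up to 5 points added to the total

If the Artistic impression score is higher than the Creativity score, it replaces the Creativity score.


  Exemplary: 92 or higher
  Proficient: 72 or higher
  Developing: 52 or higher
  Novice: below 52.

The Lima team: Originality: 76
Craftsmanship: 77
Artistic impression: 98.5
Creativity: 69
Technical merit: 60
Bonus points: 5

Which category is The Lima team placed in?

Proficient

Artistic impression (98.5) > Creativity (69), so Creativity counts as 98.5.
Weighted total:
  Originality 76 × 0.13 = 9.88
  Craftsmanship 77 × 0.17 = 13.09
  Artistic impression 98.5 × 0.24 = 23.64
  Creativity 98.5 × 0.25 = 24.625
  Technical merit 60 × 0.21 = 12.6
Sum = 83.835
Bonus points: 83.835 + 5 = 88.835
88.835 is ≥ 72 and < 92 → Proficient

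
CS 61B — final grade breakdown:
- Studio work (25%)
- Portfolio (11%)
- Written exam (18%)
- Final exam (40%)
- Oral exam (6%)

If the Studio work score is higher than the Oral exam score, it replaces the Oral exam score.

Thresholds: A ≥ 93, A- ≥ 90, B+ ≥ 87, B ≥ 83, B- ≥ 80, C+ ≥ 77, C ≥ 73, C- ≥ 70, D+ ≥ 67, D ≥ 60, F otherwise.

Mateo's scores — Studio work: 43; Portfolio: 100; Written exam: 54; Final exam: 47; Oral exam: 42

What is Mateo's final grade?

Studio work (43) > Oral exam (42), so Oral exam counts as 43.
Weighted total:
  Studio work 43 × 0.25 = 10.75
  Portfolio 100 × 0.11 = 11
  Written exam 54 × 0.18 = 9.72
  Final exam 47 × 0.4 = 18.8
  Oral exam 43 × 0.06 = 2.58
Sum = 52.85
52.85 < 60 → F

F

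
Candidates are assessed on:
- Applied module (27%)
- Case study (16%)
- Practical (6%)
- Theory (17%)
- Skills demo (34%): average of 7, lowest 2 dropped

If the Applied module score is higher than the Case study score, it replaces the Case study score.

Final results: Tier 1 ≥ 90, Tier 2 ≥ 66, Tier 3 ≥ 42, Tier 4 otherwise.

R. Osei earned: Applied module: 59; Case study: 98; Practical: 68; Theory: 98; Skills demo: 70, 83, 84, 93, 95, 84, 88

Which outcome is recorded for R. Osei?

Skills demo: drop 70, 83 → average of remaining 5 = 444/5 = 88.8
Applied module (59) ≤ Case study (98), so Case study stays at 98.
Weighted total:
  Applied module 59 × 0.27 = 15.93
  Case study 98 × 0.16 = 15.68
  Practical 68 × 0.06 = 4.08
  Theory 98 × 0.17 = 16.66
  Skills demo 88.8 × 0.34 = 30.192
Sum = 82.542
82.542 is ≥ 66 and < 90 → Tier 2

Tier 2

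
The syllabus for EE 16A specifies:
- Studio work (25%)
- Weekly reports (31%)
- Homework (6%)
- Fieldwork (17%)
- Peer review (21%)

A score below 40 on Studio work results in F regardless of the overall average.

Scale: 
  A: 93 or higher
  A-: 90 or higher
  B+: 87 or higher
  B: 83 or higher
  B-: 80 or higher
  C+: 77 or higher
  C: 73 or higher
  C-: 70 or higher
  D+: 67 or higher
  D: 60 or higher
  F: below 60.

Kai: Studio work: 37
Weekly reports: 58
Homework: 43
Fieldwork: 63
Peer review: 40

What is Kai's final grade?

F

Studio work score 37 < 40: minimum not met.
Weighted total:
  Studio work 37 × 0.25 = 9.25
  Weekly reports 58 × 0.31 = 17.98
  Homework 43 × 0.06 = 2.58
  Fieldwork 63 × 0.17 = 10.71
  Peer review 40 × 0.21 = 8.4
Sum = 48.92
Because the Studio work minimum was not met, the result is F.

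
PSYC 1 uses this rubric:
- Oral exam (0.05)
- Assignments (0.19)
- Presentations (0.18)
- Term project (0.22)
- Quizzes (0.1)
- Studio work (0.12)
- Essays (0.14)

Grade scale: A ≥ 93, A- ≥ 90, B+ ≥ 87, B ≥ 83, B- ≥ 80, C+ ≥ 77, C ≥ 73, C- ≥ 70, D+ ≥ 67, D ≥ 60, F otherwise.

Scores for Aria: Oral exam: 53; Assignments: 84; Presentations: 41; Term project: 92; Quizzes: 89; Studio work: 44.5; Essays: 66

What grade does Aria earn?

Weighted total:
  Oral exam 53 × 0.05 = 2.65
  Assignments 84 × 0.19 = 15.96
  Presentations 41 × 0.18 = 7.38
  Term project 92 × 0.22 = 20.24
  Quizzes 89 × 0.1 = 8.9
  Studio work 44.5 × 0.12 = 5.34
  Essays 66 × 0.14 = 9.24
Sum = 69.71
69.71 is ≥ 67 and < 70 → D+

D+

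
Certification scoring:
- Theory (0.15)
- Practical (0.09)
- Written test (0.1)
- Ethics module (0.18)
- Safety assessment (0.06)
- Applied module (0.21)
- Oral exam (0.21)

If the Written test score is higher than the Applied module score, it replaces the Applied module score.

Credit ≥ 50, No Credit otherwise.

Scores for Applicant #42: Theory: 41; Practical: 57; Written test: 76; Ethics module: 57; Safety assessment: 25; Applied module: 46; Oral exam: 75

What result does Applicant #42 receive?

Credit

Written test (76) > Applied module (46), so Applied module counts as 76.
Weighted total:
  Theory 41 × 0.15 = 6.15
  Practical 57 × 0.09 = 5.13
  Written test 76 × 0.1 = 7.6
  Ethics module 57 × 0.18 = 10.26
  Safety assessment 25 × 0.06 = 1.5
  Applied module 76 × 0.21 = 15.96
  Oral exam 75 × 0.21 = 15.75
Sum = 62.35
62.35 ≥ 50 → Credit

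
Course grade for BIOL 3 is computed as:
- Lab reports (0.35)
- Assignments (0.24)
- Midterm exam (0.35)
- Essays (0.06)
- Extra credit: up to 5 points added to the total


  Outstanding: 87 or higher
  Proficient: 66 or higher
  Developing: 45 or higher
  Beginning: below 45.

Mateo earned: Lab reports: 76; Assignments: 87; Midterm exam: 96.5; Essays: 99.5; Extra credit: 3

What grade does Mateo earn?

Outstanding

Weighted total:
  Lab reports 76 × 0.35 = 26.6
  Assignments 87 × 0.24 = 20.88
  Midterm exam 96.5 × 0.35 = 33.775
  Essays 99.5 × 0.06 = 5.97
Sum = 87.225
Extra credit: 87.225 + 3 = 90.225
90.225 ≥ 87 → Outstanding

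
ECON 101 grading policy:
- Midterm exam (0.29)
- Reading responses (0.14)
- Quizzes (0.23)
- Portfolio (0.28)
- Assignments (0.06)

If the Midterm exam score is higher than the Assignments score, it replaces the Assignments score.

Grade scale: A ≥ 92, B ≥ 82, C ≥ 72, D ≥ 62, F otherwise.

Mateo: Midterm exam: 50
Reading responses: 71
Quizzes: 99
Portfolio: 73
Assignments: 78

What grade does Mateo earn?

Midterm exam (50) ≤ Assignments (78), so Assignments stays at 78.
Weighted total:
  Midterm exam 50 × 0.29 = 14.5
  Reading responses 71 × 0.14 = 9.94
  Quizzes 99 × 0.23 = 22.77
  Portfolio 73 × 0.28 = 20.44
  Assignments 78 × 0.06 = 4.68
Sum = 72.33
72.33 is ≥ 72 and < 82 → C

C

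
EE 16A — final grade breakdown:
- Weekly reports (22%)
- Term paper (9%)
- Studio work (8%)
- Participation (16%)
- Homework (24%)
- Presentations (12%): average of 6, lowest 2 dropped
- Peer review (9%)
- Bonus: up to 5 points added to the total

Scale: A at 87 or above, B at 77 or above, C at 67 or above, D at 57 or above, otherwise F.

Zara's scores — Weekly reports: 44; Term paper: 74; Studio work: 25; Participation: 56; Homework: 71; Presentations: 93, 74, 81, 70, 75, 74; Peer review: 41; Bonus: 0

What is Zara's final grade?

D

Presentations: drop 70, 74 → average of remaining 4 = 323/4 = 80.75
Weighted total:
  Weekly reports 44 × 0.22 = 9.68
  Term paper 74 × 0.09 = 6.66
  Studio work 25 × 0.08 = 2
  Participation 56 × 0.16 = 8.96
  Homework 71 × 0.24 = 17.04
  Presentations 80.75 × 0.12 = 9.69
  Peer review 41 × 0.09 = 3.69
Sum = 57.72
Bonus: 57.72 + 0 = 57.72
57.72 is ≥ 57 and < 67 → D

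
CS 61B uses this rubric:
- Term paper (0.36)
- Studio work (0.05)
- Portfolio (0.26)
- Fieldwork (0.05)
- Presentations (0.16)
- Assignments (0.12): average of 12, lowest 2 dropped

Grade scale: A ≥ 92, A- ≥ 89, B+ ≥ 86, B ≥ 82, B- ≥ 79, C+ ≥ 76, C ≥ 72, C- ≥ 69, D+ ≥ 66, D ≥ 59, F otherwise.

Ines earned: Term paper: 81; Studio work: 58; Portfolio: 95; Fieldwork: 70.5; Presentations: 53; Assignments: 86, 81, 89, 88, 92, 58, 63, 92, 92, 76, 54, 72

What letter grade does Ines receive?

C+

Assignments: drop 54, 58 → average of remaining 10 = 831/10 = 83.1
Weighted total:
  Term paper 81 × 0.36 = 29.16
  Studio work 58 × 0.05 = 2.9
  Portfolio 95 × 0.26 = 24.7
  Fieldwork 70.5 × 0.05 = 3.525
  Presentations 53 × 0.16 = 8.48
  Assignments 83.1 × 0.12 = 9.972
Sum = 78.737
78.737 is ≥ 76 and < 79 → C+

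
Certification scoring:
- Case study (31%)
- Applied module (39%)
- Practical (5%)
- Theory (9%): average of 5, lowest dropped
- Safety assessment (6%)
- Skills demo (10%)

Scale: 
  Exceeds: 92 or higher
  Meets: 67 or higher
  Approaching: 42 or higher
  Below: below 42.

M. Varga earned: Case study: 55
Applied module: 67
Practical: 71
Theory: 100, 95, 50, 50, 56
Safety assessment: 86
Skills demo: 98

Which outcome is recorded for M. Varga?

Meets

Theory: drop 50 → average of remaining 4 = 301/4 = 75.25
Weighted total:
  Case study 55 × 0.31 = 17.05
  Applied module 67 × 0.39 = 26.13
  Practical 71 × 0.05 = 3.55
  Theory 75.25 × 0.09 = 6.7725
  Safety assessment 86 × 0.06 = 5.16
  Skills demo 98 × 0.1 = 9.8
Sum = 68.4625
68.4625 is ≥ 67 and < 92 → Meets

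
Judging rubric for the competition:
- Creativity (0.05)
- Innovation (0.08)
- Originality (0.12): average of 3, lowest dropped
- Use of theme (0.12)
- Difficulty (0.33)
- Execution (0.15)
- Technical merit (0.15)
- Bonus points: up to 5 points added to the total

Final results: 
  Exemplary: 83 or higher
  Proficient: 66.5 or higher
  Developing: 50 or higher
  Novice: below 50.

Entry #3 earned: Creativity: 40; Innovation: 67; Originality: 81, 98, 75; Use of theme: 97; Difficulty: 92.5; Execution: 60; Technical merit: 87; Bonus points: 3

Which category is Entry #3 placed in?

Originality: drop 75 → average of remaining 2 = 179/2 = 89.5
Weighted total:
  Creativity 40 × 0.05 = 2
  Innovation 67 × 0.08 = 5.36
  Originality 89.5 × 0.12 = 10.74
  Use of theme 97 × 0.12 = 11.64
  Difficulty 92.5 × 0.33 = 30.525
  Execution 60 × 0.15 = 9
  Technical merit 87 × 0.15 = 13.05
Sum = 82.315
Bonus points: 82.315 + 3 = 85.315
85.315 ≥ 83 → Exemplary

Exemplary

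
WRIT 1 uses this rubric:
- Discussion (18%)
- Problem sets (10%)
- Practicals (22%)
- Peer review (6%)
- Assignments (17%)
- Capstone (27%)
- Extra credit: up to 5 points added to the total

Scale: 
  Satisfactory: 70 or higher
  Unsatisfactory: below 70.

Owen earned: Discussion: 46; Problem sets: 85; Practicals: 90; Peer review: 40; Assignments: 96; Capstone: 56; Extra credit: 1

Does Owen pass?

Satisfactory

Weighted total:
  Discussion 46 × 0.18 = 8.28
  Problem sets 85 × 0.1 = 8.5
  Practicals 90 × 0.22 = 19.8
  Peer review 40 × 0.06 = 2.4
  Assignments 96 × 0.17 = 16.32
  Capstone 56 × 0.27 = 15.12
Sum = 70.42
Extra credit: 70.42 + 1 = 71.42
71.42 ≥ 70 → Satisfactory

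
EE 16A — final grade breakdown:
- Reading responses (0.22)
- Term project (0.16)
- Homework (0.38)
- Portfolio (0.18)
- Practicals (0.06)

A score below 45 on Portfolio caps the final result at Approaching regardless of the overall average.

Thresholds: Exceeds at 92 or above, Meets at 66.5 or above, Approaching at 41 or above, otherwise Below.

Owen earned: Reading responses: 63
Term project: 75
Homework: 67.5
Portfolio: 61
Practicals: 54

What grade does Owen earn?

Portfolio score 61 ≥ 45: minimum met.
Weighted total:
  Reading responses 63 × 0.22 = 13.86
  Term project 75 × 0.16 = 12
  Homework 67.5 × 0.38 = 25.65
  Portfolio 61 × 0.18 = 10.98
  Practicals 54 × 0.06 = 3.24
Sum = 65.73
65.73 is ≥ 41 and < 66.5 → Approaching

Approaching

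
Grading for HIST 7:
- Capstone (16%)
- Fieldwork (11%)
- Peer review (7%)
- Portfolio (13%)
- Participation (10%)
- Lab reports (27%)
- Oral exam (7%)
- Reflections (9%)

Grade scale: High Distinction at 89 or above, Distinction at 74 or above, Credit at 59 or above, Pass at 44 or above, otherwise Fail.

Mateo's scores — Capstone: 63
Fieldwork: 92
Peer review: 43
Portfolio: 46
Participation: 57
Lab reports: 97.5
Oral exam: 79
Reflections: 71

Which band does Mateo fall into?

Credit

Weighted total:
  Capstone 63 × 0.16 = 10.08
  Fieldwork 92 × 0.11 = 10.12
  Peer review 43 × 0.07 = 3.01
  Portfolio 46 × 0.13 = 5.98
  Participation 57 × 0.1 = 5.7
  Lab reports 97.5 × 0.27 = 26.325
  Oral exam 79 × 0.07 = 5.53
  Reflections 71 × 0.09 = 6.39
Sum = 73.135
73.135 is ≥ 59 and < 74 → Credit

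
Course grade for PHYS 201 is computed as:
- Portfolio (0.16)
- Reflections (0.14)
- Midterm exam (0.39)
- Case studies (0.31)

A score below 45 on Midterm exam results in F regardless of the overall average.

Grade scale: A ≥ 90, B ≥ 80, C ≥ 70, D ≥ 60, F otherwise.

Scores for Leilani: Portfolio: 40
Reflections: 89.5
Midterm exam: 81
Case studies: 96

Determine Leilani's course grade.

Midterm exam score 81 ≥ 45: minimum met.
Weighted total:
  Portfolio 40 × 0.16 = 6.4
  Reflections 89.5 × 0.14 = 12.53
  Midterm exam 81 × 0.39 = 31.59
  Case studies 96 × 0.31 = 29.76
Sum = 80.28
80.28 is ≥ 80 and < 90 → B

B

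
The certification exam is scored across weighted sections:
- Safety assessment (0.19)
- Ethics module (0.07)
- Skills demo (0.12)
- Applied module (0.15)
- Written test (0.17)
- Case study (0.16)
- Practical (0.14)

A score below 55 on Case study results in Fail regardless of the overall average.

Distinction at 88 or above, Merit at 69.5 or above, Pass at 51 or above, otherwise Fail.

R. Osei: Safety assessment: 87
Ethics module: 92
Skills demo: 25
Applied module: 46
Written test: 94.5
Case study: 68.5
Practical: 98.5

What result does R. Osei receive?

Case study score 68.5 ≥ 55: minimum met.
Weighted total:
  Safety assessment 87 × 0.19 = 16.53
  Ethics module 92 × 0.07 = 6.44
  Skills demo 25 × 0.12 = 3
  Applied module 46 × 0.15 = 6.9
  Written test 94.5 × 0.17 = 16.065
  Case study 68.5 × 0.16 = 10.96
  Practical 98.5 × 0.14 = 13.79
Sum = 73.685
73.685 is ≥ 69.5 and < 88 → Merit

Merit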